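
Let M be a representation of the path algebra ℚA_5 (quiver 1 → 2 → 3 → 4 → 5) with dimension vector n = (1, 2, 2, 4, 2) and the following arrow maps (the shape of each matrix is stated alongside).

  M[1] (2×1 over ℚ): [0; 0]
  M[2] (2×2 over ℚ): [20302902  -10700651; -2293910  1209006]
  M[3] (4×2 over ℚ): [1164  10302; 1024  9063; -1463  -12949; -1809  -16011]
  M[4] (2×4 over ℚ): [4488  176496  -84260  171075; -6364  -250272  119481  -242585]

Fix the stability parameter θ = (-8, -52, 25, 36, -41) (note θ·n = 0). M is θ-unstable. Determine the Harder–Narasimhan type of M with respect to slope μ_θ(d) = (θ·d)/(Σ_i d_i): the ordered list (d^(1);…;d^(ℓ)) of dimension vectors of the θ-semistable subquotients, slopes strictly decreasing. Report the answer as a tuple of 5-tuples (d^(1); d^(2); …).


Via rank(M_{q-1}∘⋯∘M_p): M ≅ I[1,1], I[2,4], I[2,5], I[4,4], I[4,5].
μ_θ-semistable layers: μ^(1)=36; μ^(2)=25; μ^(3)=20/3; μ^(4)=-5/2; μ^(5)=-8; μ^(6)=-52

((0, 0, 0, 2, 0); (0, 0, 1, 0, 0); (0, 0, 1, 1, 1); (0, 0, 0, 1, 1); (1, 0, 0, 0, 0); (0, 2, 0, 0, 0))


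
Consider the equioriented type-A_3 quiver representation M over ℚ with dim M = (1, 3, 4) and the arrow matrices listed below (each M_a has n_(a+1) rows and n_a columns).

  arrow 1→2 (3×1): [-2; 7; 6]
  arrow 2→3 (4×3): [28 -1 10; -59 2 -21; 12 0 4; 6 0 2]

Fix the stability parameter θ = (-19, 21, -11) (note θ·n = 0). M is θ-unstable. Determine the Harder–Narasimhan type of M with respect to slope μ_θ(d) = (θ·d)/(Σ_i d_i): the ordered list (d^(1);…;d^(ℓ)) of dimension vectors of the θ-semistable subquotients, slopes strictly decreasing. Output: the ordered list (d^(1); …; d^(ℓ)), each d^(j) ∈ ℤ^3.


Interval decomposition of M: I[1,3], I[2,2], I[2,3], I[3,3]^2.
HN type (ℓ=4): μ^(1)=21; μ^(2)=5; μ^(3)=-11; μ^(4)=-19

((0, 1, 0); (0, 2, 2); (0, 0, 2); (1, 0, 0))


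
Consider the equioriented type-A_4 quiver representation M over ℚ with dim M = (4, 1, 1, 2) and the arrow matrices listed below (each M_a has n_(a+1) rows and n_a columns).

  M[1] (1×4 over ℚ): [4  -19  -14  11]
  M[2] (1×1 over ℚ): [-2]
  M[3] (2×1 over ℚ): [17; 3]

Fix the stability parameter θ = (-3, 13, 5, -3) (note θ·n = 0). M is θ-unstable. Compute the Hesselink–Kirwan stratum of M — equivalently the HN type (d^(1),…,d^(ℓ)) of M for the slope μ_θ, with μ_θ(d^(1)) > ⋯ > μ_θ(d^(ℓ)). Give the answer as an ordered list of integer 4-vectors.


Barcode: M ≅ I[1,1]^3, I[1,4], I[4,4]. HN layers by μ_θ (2 steps, strictly decreasing):
  μ^(1)=5; μ^(2)=-3

((0, 1, 1, 1); (4, 0, 0, 1))


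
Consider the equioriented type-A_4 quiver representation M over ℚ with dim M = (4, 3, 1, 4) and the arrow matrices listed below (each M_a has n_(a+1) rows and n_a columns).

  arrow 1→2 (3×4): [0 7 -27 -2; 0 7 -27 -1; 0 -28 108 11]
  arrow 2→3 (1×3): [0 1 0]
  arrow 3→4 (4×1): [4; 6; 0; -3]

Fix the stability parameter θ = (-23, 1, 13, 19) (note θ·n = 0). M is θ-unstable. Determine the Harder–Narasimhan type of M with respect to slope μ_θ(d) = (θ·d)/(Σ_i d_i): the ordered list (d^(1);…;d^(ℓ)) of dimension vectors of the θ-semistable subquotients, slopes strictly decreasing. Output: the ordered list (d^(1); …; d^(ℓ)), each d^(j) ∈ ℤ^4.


Barcode: M ≅ I[1,1]^2, I[1,2], I[1,4], I[2,2], I[4,4]^3. HN layers by μ_θ (4 steps, strictly decreasing):
  μ^(1)=19; μ^(2)=13; μ^(3)=1; μ^(4)=-23

((0, 0, 0, 4); (0, 0, 1, 0); (0, 3, 0, 0); (4, 0, 0, 0))


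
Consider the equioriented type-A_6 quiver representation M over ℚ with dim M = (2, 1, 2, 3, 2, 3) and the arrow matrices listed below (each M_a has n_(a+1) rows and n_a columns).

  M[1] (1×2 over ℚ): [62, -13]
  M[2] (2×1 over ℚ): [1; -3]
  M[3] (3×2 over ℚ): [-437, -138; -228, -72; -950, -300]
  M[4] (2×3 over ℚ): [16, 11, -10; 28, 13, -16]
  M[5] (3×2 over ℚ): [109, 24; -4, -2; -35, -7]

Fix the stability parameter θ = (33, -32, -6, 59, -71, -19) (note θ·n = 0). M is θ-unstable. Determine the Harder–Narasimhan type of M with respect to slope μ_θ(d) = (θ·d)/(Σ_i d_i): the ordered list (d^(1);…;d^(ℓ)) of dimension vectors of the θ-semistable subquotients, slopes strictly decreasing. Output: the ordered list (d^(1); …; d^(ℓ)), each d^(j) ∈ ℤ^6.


Interval decomposition of M: I[1,1], I[1,4], I[3,3], I[4,6]^2, I[6,6].
HN type (ℓ=6): μ^(1)=59; μ^(2)=33; μ^(3)=-5/3; μ^(4)=-6; μ^(5)=-31/3; μ^(6)=-19

((0, 0, 0, 1, 0, 0); (1, 0, 0, 0, 0, 0); (1, 1, 1, 0, 0, 0); (0, 0, 1, 0, 0, 0); (0, 0, 0, 2, 2, 2); (0, 0, 0, 0, 0, 1))


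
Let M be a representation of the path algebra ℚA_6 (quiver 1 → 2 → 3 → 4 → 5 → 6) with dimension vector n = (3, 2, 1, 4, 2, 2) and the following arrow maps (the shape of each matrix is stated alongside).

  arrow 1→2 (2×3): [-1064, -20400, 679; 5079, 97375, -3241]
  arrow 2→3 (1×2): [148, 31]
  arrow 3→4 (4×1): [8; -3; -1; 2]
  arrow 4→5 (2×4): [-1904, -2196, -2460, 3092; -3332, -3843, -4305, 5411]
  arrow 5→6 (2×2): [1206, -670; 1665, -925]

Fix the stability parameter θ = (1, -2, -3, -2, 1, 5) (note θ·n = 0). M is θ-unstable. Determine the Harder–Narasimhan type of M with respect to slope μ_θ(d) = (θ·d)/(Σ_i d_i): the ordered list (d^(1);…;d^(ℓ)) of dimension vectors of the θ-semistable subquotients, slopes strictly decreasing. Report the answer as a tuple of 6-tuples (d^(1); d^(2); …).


Interval decomposition of M: I[1,1], I[1,2], I[1,4], I[4,4]^2, I[4,6], I[5,5], I[6,6].
HN type (ℓ=5): μ^(1)=5; μ^(2)=1; μ^(3)=-1/2; μ^(4)=-3/2; μ^(5)=-2

((0, 0, 0, 0, 0, 2); (1, 0, 0, 0, 2, 0); (1, 1, 0, 0, 0, 0); (1, 1, 1, 1, 0, 0); (0, 0, 0, 3, 0, 0))


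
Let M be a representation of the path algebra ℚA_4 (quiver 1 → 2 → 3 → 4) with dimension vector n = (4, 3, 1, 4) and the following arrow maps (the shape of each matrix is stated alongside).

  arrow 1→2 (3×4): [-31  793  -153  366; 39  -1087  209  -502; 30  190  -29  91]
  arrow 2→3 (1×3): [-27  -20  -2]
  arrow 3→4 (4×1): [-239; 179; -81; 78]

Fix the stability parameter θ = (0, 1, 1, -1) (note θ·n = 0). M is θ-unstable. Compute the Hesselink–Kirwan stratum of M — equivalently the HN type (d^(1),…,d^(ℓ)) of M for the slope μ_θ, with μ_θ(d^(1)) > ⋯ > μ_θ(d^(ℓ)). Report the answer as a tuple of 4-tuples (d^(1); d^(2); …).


Via rank(M_{q-1}∘⋯∘M_p): M ≅ I[1,1], I[1,2]^2, I[1,4], I[4,4]^3.
μ_θ-semistable layers: μ^(1)=1; μ^(2)=1/3; μ^(3)=0; μ^(4)=-1

((0, 2, 0, 0); (0, 1, 1, 1); (4, 0, 0, 0); (0, 0, 0, 3))


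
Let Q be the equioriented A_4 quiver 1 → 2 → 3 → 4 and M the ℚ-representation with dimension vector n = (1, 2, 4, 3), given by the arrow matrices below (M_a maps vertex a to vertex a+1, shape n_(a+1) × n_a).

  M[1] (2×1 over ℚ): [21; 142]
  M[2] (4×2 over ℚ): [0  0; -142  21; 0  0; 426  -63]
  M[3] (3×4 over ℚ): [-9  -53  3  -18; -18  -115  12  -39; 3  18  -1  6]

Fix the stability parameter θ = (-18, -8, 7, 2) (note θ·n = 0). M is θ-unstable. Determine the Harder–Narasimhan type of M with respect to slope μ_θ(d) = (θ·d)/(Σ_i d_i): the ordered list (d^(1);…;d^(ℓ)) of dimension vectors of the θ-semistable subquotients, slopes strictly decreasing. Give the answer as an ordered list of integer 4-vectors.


Interval decomposition of M: I[1,2], I[2,4], I[3,3], I[3,4]^2.
HN type (ℓ=4): μ^(1)=7; μ^(2)=9/2; μ^(3)=-8; μ^(4)=-18

((0, 0, 1, 0); (0, 0, 3, 3); (0, 2, 0, 0); (1, 0, 0, 0))


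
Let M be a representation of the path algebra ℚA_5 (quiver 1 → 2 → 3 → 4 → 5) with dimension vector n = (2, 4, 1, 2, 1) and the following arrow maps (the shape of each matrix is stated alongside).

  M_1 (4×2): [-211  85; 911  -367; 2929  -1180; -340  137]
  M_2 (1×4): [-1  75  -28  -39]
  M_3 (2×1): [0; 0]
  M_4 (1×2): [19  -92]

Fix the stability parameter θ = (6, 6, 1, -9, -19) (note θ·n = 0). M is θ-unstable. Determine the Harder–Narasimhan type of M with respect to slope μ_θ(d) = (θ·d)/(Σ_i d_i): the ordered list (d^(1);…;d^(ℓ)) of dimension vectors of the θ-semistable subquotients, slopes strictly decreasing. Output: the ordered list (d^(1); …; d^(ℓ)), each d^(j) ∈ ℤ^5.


Barcode: M ≅ I[1,2], I[1,3], I[2,2]^2, I[4,4], I[4,5]. HN layers by μ_θ (4 steps, strictly decreasing):
  μ^(1)=6; μ^(2)=13/3; μ^(3)=-9; μ^(4)=-14

((1, 3, 0, 0, 0); (1, 1, 1, 0, 0); (0, 0, 0, 1, 0); (0, 0, 0, 1, 1))


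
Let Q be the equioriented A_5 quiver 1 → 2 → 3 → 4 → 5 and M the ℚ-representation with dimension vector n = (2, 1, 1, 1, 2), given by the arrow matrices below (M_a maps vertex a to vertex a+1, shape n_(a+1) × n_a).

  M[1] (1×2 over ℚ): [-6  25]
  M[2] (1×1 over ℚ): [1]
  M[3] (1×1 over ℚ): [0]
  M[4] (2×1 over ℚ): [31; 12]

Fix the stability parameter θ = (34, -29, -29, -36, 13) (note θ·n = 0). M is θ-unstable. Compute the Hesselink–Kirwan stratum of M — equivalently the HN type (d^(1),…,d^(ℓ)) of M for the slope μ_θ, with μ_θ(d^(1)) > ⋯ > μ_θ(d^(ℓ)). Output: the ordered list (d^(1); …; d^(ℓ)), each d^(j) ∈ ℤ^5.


Interval decomposition of M: I[1,1], I[1,3], I[4,5], I[5,5].
HN type (ℓ=4): μ^(1)=34; μ^(2)=13; μ^(3)=-8; μ^(4)=-36

((1, 0, 0, 0, 0); (0, 0, 0, 0, 2); (1, 1, 1, 0, 0); (0, 0, 0, 1, 0))


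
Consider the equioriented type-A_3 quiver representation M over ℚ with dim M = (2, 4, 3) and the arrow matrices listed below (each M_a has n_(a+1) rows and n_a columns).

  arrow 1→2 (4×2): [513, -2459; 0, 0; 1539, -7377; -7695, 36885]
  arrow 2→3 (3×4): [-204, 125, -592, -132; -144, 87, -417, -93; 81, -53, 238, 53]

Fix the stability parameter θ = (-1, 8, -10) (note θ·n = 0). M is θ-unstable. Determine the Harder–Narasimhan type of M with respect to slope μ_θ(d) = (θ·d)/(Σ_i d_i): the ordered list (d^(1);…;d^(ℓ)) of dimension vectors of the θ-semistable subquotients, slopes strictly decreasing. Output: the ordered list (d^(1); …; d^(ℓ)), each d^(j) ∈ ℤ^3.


Interval decomposition of M: I[1,1], I[1,2], I[2,3]^3.
HN type (ℓ=2): μ^(1)=8; μ^(2)=-1

((0, 1, 0); (2, 3, 3))


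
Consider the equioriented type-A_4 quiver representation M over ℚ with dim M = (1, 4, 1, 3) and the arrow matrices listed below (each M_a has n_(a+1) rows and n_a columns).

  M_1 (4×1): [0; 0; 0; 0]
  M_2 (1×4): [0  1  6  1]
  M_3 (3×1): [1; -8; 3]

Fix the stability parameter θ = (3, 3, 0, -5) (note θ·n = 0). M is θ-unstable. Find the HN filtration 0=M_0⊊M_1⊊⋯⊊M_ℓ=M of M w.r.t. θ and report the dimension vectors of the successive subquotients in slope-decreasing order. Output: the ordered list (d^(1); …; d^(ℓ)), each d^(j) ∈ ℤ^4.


Interval decomposition of M: I[1,1], I[2,2]^3, I[2,4], I[4,4]^2.
HN type (ℓ=3): μ^(1)=3; μ^(2)=-2/3; μ^(3)=-5

((1, 3, 0, 0); (0, 1, 1, 1); (0, 0, 0, 2))


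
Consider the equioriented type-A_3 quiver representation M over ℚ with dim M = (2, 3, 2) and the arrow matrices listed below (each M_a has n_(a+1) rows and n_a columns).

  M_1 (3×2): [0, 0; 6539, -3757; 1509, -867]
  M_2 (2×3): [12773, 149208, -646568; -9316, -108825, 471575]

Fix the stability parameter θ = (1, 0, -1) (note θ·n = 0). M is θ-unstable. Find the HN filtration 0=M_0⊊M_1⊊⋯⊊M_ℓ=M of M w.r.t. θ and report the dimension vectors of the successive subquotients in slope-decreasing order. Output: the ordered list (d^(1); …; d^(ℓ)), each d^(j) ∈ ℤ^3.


Barcode: M ≅ I[1,1], I[1,2], I[2,3]^2. HN layers by μ_θ (3 steps, strictly decreasing):
  μ^(1)=1; μ^(2)=1/2; μ^(3)=-1/2

((1, 0, 0); (1, 1, 0); (0, 2, 2))


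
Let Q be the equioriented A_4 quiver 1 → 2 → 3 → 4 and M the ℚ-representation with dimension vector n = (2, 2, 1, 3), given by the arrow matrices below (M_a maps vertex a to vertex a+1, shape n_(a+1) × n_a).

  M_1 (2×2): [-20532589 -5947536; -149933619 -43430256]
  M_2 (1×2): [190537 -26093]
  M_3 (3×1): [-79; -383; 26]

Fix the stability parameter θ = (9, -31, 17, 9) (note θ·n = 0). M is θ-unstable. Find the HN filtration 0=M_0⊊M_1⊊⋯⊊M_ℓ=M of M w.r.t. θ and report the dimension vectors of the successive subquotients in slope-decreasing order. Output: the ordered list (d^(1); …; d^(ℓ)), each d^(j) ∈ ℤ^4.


Interval decomposition of M: I[1,1], I[1,4], I[2,2], I[4,4]^2.
HN type (ℓ=4): μ^(1)=13; μ^(2)=9; μ^(3)=-11; μ^(4)=-31

((0, 0, 1, 1); (1, 0, 0, 2); (1, 1, 0, 0); (0, 1, 0, 0))


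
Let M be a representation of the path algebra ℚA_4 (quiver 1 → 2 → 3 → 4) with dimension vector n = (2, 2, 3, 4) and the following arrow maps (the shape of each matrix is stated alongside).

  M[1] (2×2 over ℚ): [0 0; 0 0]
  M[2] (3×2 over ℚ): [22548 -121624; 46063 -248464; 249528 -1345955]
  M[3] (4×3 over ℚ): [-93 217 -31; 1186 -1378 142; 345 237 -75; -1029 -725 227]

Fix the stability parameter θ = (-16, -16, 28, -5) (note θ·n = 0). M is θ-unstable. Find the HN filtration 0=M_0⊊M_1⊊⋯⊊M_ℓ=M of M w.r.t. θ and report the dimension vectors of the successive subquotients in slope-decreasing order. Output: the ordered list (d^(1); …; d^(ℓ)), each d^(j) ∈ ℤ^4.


Barcode: M ≅ I[1,1]^2, I[2,4]^2, I[3,3], I[4,4]^2. HN layers by μ_θ (4 steps, strictly decreasing):
  μ^(1)=28; μ^(2)=23/2; μ^(3)=-5; μ^(4)=-16

((0, 0, 1, 0); (0, 0, 2, 2); (0, 0, 0, 2); (2, 2, 0, 0))


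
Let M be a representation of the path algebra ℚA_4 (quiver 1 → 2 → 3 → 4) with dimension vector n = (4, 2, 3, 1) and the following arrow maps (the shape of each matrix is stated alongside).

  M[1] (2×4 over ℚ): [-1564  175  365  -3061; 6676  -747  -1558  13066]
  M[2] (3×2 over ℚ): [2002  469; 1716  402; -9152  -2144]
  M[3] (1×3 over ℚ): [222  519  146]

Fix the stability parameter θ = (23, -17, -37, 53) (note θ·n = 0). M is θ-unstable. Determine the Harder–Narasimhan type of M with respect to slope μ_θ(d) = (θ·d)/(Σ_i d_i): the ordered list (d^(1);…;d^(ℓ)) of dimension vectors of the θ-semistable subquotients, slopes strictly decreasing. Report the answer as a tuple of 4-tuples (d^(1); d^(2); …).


Barcode: M ≅ I[1,1]^2, I[1,2], I[1,4], I[3,3]^2. HN layers by μ_θ (5 steps, strictly decreasing):
  μ^(1)=53; μ^(2)=23; μ^(3)=3; μ^(4)=-31/3; μ^(5)=-37

((0, 0, 0, 1); (2, 0, 0, 0); (1, 1, 0, 0); (1, 1, 1, 0); (0, 0, 2, 0))


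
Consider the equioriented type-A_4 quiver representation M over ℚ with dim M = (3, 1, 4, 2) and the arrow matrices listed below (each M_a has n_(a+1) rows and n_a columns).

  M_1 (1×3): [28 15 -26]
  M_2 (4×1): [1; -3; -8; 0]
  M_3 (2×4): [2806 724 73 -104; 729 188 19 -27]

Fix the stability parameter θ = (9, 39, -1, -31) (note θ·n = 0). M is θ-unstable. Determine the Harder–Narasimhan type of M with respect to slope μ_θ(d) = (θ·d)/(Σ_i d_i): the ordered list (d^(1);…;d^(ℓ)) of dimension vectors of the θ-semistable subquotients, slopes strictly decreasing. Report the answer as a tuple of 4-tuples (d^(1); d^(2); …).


Interval decomposition of M: I[1,1]^2, I[1,4], I[3,3]^2, I[3,4].
HN type (ℓ=4): μ^(1)=9; μ^(2)=4; μ^(3)=-1; μ^(4)=-16

((2, 0, 0, 0); (1, 1, 1, 1); (0, 0, 2, 0); (0, 0, 1, 1))


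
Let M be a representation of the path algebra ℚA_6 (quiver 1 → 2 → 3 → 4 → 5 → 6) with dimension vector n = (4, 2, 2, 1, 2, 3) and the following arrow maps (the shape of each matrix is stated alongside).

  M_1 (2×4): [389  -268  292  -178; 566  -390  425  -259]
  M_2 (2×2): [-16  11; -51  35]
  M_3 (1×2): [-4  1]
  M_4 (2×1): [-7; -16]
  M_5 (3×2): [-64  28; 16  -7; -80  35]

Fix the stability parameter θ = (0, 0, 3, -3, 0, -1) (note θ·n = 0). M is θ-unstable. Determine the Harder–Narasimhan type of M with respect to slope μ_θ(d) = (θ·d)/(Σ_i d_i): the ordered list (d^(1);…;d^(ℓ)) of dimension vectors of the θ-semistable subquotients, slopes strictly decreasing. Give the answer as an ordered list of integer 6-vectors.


Interval decomposition of M: I[1,1]^2, I[1,3], I[1,5], I[5,6], I[6,6]^2.
HN type (ℓ=4): μ^(1)=3; μ^(2)=0; μ^(3)=-1/2; μ^(4)=-1

((0, 0, 1, 0, 0, 0); (4, 2, 1, 1, 1, 0); (0, 0, 0, 0, 1, 1); (0, 0, 0, 0, 0, 2))


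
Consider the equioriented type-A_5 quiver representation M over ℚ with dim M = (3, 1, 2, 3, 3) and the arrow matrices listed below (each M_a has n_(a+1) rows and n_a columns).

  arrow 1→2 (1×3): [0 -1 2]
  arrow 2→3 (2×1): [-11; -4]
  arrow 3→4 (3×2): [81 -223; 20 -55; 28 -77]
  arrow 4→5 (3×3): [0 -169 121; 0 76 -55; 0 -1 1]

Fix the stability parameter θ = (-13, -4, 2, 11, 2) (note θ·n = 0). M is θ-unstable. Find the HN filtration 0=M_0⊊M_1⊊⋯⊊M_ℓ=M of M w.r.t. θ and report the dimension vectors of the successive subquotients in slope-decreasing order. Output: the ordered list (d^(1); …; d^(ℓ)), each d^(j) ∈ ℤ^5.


Barcode: M ≅ I[1,1]^2, I[1,4], I[3,5], I[4,5], I[5,5]. HN layers by μ_θ (5 steps, strictly decreasing):
  μ^(1)=11; μ^(2)=13/2; μ^(3)=2; μ^(4)=-4; μ^(5)=-13

((0, 0, 0, 1, 0); (0, 0, 0, 2, 2); (0, 0, 2, 0, 1); (0, 1, 0, 0, 0); (3, 0, 0, 0, 0))


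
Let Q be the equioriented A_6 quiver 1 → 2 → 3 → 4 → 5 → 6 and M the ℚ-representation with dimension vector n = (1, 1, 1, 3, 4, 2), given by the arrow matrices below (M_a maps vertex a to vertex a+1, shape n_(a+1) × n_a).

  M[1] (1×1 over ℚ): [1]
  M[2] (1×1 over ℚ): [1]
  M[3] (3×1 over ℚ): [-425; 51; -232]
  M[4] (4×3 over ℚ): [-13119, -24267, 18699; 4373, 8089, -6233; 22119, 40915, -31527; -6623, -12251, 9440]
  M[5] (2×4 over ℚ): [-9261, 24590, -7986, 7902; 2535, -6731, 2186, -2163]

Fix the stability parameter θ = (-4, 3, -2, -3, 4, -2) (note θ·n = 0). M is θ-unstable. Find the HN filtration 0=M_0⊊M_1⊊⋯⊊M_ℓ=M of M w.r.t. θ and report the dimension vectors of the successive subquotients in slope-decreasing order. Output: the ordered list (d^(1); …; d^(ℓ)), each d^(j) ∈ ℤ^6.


Interval decomposition of M: I[1,6], I[4,4], I[4,6], I[5,5]^2.
HN type (ℓ=5): μ^(1)=4; μ^(2)=1; μ^(3)=-2/3; μ^(4)=-3; μ^(5)=-4

((0, 0, 0, 0, 2, 0); (0, 0, 0, 0, 2, 2); (0, 1, 1, 1, 0, 0); (0, 0, 0, 2, 0, 0); (1, 0, 0, 0, 0, 0))


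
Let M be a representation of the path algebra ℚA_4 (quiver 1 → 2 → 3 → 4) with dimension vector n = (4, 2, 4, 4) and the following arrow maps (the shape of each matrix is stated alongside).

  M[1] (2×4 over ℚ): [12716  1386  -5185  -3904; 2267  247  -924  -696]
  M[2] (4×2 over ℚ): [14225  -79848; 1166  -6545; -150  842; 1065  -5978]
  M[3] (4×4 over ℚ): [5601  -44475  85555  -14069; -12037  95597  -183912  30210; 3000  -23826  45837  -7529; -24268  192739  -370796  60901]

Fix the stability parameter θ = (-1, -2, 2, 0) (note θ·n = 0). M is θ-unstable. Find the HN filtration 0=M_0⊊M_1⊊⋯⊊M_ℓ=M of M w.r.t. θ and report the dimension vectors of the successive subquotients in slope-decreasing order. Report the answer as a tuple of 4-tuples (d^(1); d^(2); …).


Interval decomposition of M: I[1,1]^2, I[1,4]^2, I[3,4]^2.
HN type (ℓ=3): μ^(1)=1; μ^(2)=-1; μ^(3)=-3/2

((0, 0, 4, 4); (2, 0, 0, 0); (2, 2, 0, 0))


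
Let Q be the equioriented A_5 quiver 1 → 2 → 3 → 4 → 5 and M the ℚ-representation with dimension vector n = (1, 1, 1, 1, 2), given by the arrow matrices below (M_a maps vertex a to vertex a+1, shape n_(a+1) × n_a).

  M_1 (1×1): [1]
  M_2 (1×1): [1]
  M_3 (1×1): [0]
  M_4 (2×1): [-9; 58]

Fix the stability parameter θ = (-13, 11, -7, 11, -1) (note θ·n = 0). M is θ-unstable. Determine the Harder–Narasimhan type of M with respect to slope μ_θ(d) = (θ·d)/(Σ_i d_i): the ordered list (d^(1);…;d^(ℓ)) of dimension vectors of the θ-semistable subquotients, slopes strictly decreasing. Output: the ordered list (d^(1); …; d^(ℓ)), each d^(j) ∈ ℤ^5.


Barcode: M ≅ I[1,3], I[4,5], I[5,5]. HN layers by μ_θ (4 steps, strictly decreasing):
  μ^(1)=5; μ^(2)=2; μ^(3)=-1; μ^(4)=-13

((0, 0, 0, 1, 1); (0, 1, 1, 0, 0); (0, 0, 0, 0, 1); (1, 0, 0, 0, 0))


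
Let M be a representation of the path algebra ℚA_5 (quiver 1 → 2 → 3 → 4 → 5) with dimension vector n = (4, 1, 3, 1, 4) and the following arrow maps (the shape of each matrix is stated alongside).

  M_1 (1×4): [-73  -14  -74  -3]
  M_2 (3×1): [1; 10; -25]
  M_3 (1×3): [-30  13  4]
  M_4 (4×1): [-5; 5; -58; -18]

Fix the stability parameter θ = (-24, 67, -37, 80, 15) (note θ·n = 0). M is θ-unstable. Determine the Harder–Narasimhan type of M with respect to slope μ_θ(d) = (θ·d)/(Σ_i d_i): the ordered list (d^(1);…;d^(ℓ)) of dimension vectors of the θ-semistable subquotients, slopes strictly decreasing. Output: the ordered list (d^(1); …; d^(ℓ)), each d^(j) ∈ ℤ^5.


Interval decomposition of M: I[1,1]^3, I[1,3], I[3,3], I[3,5], I[5,5]^3.
HN type (ℓ=4): μ^(1)=95/2; μ^(2)=15; μ^(3)=-24; μ^(4)=-37

((0, 0, 0, 1, 1); (0, 1, 1, 0, 3); (4, 0, 0, 0, 0); (0, 0, 2, 0, 0))


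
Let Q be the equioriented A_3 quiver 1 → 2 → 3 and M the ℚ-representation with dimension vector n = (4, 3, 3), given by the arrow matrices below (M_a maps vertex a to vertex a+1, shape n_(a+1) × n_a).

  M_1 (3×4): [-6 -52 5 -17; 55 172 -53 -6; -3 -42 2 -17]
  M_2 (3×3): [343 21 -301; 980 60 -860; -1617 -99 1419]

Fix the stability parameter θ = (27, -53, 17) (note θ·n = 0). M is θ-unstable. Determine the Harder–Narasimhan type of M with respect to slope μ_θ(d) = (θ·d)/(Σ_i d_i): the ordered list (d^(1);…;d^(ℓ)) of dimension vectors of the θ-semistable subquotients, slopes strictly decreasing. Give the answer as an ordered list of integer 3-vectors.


Via rank(M_{q-1}∘⋯∘M_p): M ≅ I[1,1], I[1,2]^2, I[1,3], I[3,3]^2.
μ_θ-semistable layers: μ^(1)=27; μ^(2)=17; μ^(3)=-13

((1, 0, 0); (0, 0, 3); (3, 3, 0))


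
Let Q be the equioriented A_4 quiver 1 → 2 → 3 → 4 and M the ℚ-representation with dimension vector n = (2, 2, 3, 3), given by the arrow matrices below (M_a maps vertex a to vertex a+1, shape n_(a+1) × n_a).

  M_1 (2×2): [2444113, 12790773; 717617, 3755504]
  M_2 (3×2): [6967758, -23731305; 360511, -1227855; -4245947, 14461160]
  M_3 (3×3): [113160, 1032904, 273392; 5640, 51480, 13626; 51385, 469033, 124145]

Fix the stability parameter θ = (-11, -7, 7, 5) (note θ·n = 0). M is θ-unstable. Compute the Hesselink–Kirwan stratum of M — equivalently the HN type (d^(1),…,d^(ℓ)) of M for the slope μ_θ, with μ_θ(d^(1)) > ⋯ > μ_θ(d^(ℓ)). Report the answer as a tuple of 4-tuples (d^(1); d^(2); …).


Via rank(M_{q-1}∘⋯∘M_p): M ≅ I[1,3], I[1,4], I[3,4], I[4,4].
μ_θ-semistable layers: μ^(1)=7; μ^(2)=6; μ^(3)=5; μ^(4)=-7; μ^(5)=-11

((0, 0, 1, 0); (0, 0, 2, 2); (0, 0, 0, 1); (0, 2, 0, 0); (2, 0, 0, 0))


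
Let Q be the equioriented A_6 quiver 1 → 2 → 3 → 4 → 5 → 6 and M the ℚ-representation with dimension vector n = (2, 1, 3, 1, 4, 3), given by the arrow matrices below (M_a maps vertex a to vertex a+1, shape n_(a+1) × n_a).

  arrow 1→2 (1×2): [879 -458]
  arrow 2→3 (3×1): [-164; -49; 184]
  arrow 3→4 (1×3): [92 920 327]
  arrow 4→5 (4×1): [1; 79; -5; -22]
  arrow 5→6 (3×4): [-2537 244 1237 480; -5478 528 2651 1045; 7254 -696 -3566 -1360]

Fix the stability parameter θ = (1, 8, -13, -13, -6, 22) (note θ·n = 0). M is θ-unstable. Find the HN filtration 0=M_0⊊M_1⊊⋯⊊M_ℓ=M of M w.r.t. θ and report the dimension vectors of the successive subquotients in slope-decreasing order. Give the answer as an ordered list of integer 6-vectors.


Via rank(M_{q-1}∘⋯∘M_p): M ≅ I[1,1], I[1,3], I[3,3], I[3,6], I[5,5]^2, I[5,6], I[6,6].
μ_θ-semistable layers: μ^(1)=22; μ^(2)=1; μ^(3)=-4/3; μ^(4)=-6; μ^(5)=-13

((0, 0, 0, 0, 0, 3); (1, 0, 0, 0, 0, 0); (1, 1, 1, 0, 0, 0); (0, 0, 0, 0, 4, 0); (0, 0, 2, 1, 0, 0))


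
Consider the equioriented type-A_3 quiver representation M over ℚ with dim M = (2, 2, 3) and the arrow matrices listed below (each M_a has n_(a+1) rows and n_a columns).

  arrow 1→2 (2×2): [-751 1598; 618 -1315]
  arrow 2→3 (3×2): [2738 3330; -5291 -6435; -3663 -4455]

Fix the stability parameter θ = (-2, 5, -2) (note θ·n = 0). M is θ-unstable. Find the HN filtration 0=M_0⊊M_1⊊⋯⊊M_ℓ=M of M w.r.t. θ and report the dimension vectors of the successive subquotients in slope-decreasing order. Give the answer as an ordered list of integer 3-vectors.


Via rank(M_{q-1}∘⋯∘M_p): M ≅ I[1,2], I[1,3], I[3,3]^2.
μ_θ-semistable layers: μ^(1)=5; μ^(2)=3/2; μ^(3)=-2

((0, 1, 0); (0, 1, 1); (2, 0, 2))


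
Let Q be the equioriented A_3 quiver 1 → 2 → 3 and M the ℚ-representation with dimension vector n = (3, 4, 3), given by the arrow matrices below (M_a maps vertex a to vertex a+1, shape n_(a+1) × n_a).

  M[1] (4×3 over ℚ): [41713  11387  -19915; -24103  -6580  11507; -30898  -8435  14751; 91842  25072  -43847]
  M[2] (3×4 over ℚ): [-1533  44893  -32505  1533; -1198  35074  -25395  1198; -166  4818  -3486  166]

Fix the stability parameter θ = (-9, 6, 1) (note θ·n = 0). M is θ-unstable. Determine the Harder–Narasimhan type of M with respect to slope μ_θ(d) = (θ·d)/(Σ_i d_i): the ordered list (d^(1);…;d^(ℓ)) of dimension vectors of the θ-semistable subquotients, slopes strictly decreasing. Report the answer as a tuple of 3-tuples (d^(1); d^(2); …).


Via rank(M_{q-1}∘⋯∘M_p): M ≅ I[1,2], I[1,3]^2, I[2,3].
μ_θ-semistable layers: μ^(1)=6; μ^(2)=7/2; μ^(3)=-9

((0, 1, 0); (0, 3, 3); (3, 0, 0))


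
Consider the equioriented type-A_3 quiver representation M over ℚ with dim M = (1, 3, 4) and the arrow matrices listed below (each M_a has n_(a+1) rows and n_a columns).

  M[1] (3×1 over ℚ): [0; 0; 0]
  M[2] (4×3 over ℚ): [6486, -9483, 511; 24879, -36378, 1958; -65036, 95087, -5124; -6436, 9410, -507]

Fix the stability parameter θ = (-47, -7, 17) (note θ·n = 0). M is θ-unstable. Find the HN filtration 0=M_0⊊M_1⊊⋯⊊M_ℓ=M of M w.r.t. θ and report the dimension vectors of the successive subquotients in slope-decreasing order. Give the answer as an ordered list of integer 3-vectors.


Interval decomposition of M: I[1,1], I[2,3]^3, I[3,3].
HN type (ℓ=3): μ^(1)=17; μ^(2)=-7; μ^(3)=-47

((0, 0, 4); (0, 3, 0); (1, 0, 0))


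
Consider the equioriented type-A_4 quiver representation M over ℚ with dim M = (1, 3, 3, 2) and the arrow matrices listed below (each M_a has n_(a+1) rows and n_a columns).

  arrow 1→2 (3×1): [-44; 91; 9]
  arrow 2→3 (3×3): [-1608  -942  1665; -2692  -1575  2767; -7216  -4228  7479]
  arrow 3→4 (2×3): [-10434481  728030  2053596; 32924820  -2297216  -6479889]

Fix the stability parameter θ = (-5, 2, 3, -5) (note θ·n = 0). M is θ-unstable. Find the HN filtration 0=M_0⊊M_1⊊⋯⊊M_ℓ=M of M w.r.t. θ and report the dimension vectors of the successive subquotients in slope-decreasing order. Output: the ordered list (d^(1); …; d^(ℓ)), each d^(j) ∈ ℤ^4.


Interval decomposition of M: I[1,4], I[2,2], I[2,3], I[3,4].
HN type (ℓ=5): μ^(1)=3; μ^(2)=2; μ^(3)=0; μ^(4)=-1; μ^(5)=-5

((0, 0, 1, 0); (0, 2, 0, 0); (0, 1, 1, 1); (0, 0, 1, 1); (1, 0, 0, 0))


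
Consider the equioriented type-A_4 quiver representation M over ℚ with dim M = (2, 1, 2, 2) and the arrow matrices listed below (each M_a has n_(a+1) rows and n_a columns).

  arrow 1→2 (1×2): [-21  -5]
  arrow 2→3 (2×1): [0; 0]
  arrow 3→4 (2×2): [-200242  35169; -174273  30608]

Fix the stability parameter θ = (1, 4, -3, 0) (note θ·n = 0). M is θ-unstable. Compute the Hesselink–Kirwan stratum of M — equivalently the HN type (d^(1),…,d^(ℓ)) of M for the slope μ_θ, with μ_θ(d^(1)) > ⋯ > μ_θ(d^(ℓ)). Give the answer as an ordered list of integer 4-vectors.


Interval decomposition of M: I[1,1], I[1,2], I[3,4]^2.
HN type (ℓ=4): μ^(1)=4; μ^(2)=1; μ^(3)=0; μ^(4)=-3

((0, 1, 0, 0); (2, 0, 0, 0); (0, 0, 0, 2); (0, 0, 2, 0))


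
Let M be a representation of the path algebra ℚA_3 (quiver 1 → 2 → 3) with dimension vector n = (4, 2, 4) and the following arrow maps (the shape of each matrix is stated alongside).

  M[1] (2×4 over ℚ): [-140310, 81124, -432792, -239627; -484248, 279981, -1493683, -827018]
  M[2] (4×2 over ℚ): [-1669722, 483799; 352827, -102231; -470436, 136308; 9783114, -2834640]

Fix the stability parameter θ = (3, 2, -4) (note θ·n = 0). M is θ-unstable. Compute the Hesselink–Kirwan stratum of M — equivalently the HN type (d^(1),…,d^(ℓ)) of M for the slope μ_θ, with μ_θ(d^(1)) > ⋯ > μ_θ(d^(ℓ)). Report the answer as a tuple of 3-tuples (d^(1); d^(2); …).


Via rank(M_{q-1}∘⋯∘M_p): M ≅ I[1,1]^2, I[1,3]^2, I[3,3]^2.
μ_θ-semistable layers: μ^(1)=3; μ^(2)=1/3; μ^(3)=-4

((2, 0, 0); (2, 2, 2); (0, 0, 2))


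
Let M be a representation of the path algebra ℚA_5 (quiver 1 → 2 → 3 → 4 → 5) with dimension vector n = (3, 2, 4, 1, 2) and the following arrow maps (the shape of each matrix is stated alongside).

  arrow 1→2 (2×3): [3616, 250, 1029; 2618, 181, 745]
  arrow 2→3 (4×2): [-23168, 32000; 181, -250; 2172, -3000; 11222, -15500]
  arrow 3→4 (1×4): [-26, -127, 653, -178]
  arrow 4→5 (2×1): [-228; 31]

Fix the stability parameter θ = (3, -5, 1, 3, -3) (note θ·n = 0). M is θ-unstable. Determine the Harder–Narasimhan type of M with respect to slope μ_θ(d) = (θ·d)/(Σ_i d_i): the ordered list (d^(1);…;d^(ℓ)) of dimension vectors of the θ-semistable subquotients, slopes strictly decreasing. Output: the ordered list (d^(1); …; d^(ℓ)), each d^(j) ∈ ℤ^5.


Barcode: M ≅ I[1,1], I[1,2], I[1,5], I[3,3]^3, I[5,5]. HN layers by μ_θ (5 steps, strictly decreasing):
  μ^(1)=3; μ^(2)=1; μ^(3)=1/3; μ^(4)=-1; μ^(5)=-3

((1, 0, 0, 0, 0); (0, 0, 3, 0, 0); (0, 0, 1, 1, 1); (2, 2, 0, 0, 0); (0, 0, 0, 0, 1))


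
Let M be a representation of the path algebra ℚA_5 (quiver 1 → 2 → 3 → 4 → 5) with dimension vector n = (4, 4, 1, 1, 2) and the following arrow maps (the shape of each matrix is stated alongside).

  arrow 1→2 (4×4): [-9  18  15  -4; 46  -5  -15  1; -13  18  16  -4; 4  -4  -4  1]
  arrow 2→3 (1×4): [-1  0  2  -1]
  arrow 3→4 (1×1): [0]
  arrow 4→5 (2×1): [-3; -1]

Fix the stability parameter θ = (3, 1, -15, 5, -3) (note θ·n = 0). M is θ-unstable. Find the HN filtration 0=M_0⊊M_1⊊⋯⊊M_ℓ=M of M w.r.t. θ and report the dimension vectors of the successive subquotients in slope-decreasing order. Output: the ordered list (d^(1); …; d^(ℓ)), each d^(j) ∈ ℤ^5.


Barcode: M ≅ I[1,2]^3, I[1,3], I[4,5], I[5,5]. HN layers by μ_θ (4 steps, strictly decreasing):
  μ^(1)=2; μ^(2)=1; μ^(3)=-3; μ^(4)=-11/3

((3, 3, 0, 0, 0); (0, 0, 0, 1, 1); (0, 0, 0, 0, 1); (1, 1, 1, 0, 0))


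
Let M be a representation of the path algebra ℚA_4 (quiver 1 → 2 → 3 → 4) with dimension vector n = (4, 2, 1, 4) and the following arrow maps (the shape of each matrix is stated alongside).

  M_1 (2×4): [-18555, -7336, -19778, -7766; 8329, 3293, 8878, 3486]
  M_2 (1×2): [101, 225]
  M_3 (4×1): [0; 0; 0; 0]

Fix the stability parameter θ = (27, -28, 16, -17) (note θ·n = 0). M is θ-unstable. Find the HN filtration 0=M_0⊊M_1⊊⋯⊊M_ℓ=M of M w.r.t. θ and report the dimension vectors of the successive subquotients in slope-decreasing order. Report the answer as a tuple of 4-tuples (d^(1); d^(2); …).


Via rank(M_{q-1}∘⋯∘M_p): M ≅ I[1,1]^2, I[1,2], I[1,3], I[4,4]^4.
μ_θ-semistable layers: μ^(1)=27; μ^(2)=16; μ^(3)=-1/2; μ^(4)=-17

((2, 0, 0, 0); (0, 0, 1, 0); (2, 2, 0, 0); (0, 0, 0, 4))


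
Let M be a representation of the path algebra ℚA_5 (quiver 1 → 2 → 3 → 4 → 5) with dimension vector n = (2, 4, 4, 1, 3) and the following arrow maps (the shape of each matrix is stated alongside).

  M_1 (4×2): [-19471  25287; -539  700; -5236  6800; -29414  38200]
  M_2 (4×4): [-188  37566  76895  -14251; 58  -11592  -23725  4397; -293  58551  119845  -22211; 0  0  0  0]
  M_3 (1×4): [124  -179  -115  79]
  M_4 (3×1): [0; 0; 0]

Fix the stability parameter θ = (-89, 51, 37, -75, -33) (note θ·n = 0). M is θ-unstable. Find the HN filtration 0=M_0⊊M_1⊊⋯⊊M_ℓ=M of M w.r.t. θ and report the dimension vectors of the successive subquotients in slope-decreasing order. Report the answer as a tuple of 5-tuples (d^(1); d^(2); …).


Via rank(M_{q-1}∘⋯∘M_p): M ≅ I[1,2], I[1,4], I[2,2], I[2,3], I[3,3]^2, I[5,5]^3.
μ_θ-semistable layers: μ^(1)=51; μ^(2)=44; μ^(3)=37; μ^(4)=13/3; μ^(5)=-33; μ^(6)=-89

((0, 2, 0, 0, 0); (0, 1, 1, 0, 0); (0, 0, 2, 0, 0); (0, 1, 1, 1, 0); (0, 0, 0, 0, 3); (2, 0, 0, 0, 0))


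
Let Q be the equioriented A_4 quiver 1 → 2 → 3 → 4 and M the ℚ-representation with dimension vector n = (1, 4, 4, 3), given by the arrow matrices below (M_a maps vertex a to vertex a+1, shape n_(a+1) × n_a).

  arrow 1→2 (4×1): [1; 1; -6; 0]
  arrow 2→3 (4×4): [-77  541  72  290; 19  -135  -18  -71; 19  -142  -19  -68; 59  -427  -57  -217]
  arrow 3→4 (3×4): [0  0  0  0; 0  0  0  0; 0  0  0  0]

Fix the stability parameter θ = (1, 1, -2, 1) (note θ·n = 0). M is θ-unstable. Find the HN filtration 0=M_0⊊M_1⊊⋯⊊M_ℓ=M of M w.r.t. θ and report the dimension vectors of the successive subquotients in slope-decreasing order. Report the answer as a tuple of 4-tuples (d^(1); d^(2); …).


Interval decomposition of M: I[1,3], I[2,3]^3, I[4,4]^3.
HN type (ℓ=3): μ^(1)=1; μ^(2)=0; μ^(3)=-1/2

((0, 0, 0, 3); (1, 1, 1, 0); (0, 3, 3, 0))


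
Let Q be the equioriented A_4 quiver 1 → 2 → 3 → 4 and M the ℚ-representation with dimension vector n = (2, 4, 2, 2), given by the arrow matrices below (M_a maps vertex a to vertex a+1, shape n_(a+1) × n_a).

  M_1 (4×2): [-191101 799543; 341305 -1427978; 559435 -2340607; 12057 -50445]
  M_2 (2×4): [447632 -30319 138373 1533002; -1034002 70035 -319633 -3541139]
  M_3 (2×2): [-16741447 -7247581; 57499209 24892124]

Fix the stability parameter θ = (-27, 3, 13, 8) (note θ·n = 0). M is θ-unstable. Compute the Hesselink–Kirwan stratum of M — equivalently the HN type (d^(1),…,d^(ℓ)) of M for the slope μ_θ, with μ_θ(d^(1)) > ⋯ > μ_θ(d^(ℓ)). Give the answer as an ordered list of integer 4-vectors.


Interval decomposition of M: I[1,4]^2, I[2,2]^2.
HN type (ℓ=3): μ^(1)=21/2; μ^(2)=3; μ^(3)=-27

((0, 0, 2, 2); (0, 4, 0, 0); (2, 0, 0, 0))


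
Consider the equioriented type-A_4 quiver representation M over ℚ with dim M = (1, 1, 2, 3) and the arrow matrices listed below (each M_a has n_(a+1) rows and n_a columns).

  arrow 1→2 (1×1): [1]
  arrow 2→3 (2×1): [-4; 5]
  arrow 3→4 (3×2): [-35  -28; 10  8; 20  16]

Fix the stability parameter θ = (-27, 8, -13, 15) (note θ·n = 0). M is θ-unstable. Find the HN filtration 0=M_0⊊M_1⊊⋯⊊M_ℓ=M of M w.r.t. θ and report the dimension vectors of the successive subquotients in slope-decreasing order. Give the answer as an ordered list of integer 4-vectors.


Interval decomposition of M: I[1,3], I[3,4], I[4,4]^2.
HN type (ℓ=4): μ^(1)=15; μ^(2)=-5/2; μ^(3)=-13; μ^(4)=-27

((0, 0, 0, 3); (0, 1, 1, 0); (0, 0, 1, 0); (1, 0, 0, 0))


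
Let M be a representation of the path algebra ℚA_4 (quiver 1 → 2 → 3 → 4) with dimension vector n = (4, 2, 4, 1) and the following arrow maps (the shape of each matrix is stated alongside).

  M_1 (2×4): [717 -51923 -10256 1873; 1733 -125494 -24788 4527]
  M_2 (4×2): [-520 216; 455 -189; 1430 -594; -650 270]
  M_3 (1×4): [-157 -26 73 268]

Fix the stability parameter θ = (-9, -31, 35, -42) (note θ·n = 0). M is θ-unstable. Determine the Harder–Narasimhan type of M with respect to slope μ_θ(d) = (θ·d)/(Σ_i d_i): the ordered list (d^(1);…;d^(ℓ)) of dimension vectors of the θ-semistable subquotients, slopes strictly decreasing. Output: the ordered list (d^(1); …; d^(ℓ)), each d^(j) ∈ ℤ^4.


Interval decomposition of M: I[1,1]^2, I[1,2], I[1,3], I[3,3]^2, I[3,4].
HN type (ℓ=4): μ^(1)=35; μ^(2)=-7/2; μ^(3)=-9; μ^(4)=-20

((0, 0, 3, 0); (0, 0, 1, 1); (2, 0, 0, 0); (2, 2, 0, 0))


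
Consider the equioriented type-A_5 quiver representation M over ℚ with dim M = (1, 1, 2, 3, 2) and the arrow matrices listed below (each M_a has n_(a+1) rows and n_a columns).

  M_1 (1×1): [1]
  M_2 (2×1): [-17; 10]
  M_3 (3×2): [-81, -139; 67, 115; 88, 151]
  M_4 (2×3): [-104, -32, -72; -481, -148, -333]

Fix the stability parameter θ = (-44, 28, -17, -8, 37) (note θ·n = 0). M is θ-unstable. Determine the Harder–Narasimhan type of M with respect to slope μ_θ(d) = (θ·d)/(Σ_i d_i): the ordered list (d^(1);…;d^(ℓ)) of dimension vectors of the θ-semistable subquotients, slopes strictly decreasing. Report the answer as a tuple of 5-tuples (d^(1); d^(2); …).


Via rank(M_{q-1}∘⋯∘M_p): M ≅ I[1,5], I[3,4], I[4,4], I[5,5].
μ_θ-semistable layers: μ^(1)=37; μ^(2)=1; μ^(3)=-8; μ^(4)=-17; μ^(5)=-44

((0, 0, 0, 0, 2); (0, 1, 1, 1, 0); (0, 0, 0, 2, 0); (0, 0, 1, 0, 0); (1, 0, 0, 0, 0))


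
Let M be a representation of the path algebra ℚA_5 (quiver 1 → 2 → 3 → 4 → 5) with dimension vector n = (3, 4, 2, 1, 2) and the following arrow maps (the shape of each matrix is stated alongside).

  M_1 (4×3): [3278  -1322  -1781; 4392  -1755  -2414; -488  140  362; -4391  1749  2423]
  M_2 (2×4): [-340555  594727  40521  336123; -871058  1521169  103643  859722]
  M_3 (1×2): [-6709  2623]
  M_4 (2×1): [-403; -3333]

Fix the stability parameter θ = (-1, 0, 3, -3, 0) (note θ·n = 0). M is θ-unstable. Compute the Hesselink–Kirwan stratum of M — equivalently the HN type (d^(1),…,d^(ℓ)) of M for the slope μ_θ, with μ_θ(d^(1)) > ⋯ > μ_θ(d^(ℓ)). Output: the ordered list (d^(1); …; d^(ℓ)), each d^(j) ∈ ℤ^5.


Interval decomposition of M: I[1,2], I[1,3], I[1,5], I[2,2], I[5,5].
HN type (ℓ=3): μ^(1)=3; μ^(2)=0; μ^(3)=-1

((0, 0, 1, 0, 0); (0, 4, 1, 1, 2); (3, 0, 0, 0, 0))


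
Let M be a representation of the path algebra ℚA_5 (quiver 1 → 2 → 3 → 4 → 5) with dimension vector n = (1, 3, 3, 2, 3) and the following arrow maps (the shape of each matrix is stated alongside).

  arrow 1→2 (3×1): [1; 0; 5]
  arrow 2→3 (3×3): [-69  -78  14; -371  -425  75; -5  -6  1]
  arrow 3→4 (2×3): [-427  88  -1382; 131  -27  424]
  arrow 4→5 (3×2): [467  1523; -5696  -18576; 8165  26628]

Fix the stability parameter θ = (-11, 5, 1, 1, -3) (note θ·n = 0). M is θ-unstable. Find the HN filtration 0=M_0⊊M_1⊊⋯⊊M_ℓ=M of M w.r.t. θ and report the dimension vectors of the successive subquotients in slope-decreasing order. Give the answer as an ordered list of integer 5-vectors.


Barcode: M ≅ I[1,5], I[2,3], I[2,5], I[5,5]. HN layers by μ_θ (4 steps, strictly decreasing):
  μ^(1)=3; μ^(2)=1; μ^(3)=-3; μ^(4)=-11

((0, 1, 1, 0, 0); (0, 2, 2, 2, 2); (0, 0, 0, 0, 1); (1, 0, 0, 0, 0))


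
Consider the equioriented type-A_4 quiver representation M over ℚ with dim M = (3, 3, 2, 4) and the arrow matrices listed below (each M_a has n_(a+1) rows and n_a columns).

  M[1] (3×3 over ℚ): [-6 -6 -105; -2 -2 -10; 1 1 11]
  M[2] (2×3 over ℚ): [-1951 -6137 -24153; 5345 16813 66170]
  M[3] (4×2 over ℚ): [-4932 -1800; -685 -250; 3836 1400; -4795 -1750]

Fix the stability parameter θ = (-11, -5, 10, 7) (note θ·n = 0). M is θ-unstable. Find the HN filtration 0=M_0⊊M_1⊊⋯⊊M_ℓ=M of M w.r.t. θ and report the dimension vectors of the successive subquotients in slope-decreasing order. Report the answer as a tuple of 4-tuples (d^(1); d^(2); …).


Via rank(M_{q-1}∘⋯∘M_p): M ≅ I[1,1], I[1,3], I[1,4], I[2,2], I[4,4]^3.
μ_θ-semistable layers: μ^(1)=10; μ^(2)=17/2; μ^(3)=7; μ^(4)=-5; μ^(5)=-11

((0, 0, 1, 0); (0, 0, 1, 1); (0, 0, 0, 3); (0, 3, 0, 0); (3, 0, 0, 0))


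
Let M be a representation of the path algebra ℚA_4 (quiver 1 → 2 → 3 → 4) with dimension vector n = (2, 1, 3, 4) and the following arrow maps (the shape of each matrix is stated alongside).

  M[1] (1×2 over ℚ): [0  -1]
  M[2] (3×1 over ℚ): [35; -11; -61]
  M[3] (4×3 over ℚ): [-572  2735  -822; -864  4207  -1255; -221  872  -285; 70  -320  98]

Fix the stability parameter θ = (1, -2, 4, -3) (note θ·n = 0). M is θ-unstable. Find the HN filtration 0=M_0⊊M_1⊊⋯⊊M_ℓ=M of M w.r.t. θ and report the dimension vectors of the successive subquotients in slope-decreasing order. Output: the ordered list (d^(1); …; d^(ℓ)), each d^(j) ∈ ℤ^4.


Via rank(M_{q-1}∘⋯∘M_p): M ≅ I[1,1], I[1,4], I[3,4]^2, I[4,4].
μ_θ-semistable layers: μ^(1)=1; μ^(2)=1/2; μ^(3)=-1/2; μ^(4)=-3

((1, 0, 0, 0); (0, 0, 3, 3); (1, 1, 0, 0); (0, 0, 0, 1))
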